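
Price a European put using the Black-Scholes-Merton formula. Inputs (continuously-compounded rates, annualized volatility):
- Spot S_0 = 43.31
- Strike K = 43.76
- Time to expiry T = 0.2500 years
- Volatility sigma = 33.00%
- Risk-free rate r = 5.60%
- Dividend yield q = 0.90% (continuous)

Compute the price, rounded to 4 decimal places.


d1 = (ln(S/K) + (r - q + 0.5*sigma^2) * T) / (sigma * sqrt(T)) = 0.09106604
d2 = d1 - sigma * sqrt(T) = -0.07393396
exp(-rT) = 0.98609754; exp(-qT) = 0.99775253
P = K * exp(-rT) * N(-d2) - S_0 * exp(-qT) * N(-d1)
N(-d1) = 0.46372006; N(-d2) = 0.52946853
P = 43.7600 * 0.98609754 * 0.52946853 - 43.3100 * 0.99775253 * 0.46372006 = 2.8089

Answer: Price = 2.8089


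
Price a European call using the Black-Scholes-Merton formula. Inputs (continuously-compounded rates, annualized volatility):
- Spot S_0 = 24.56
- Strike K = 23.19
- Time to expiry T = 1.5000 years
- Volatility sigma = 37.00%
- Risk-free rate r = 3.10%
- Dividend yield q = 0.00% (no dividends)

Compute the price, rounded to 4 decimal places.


Answer: Price = 5.5045

Derivation:
d1 = (ln(S/K) + (r - q + 0.5*sigma^2) * T) / (sigma * sqrt(T)) = 0.45585435
d2 = d1 - sigma * sqrt(T) = 0.00269875
exp(-rT) = 0.95456456; exp(-qT) = 1.00000000
C = S_0 * exp(-qT) * N(d1) - K * exp(-rT) * N(d2)
N(d1) = 0.67575264; N(d2) = 0.50107664
C = 24.5600 * 1.00000000 * 0.67575264 - 23.1900 * 0.95456456 * 0.50107664 = 5.5045


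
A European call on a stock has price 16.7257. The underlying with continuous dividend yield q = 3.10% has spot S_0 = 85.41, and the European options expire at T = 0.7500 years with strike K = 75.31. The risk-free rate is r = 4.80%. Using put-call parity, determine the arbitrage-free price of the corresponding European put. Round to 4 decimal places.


Put-call parity: C - P = S_0 * exp(-qT) - K * exp(-rT).
S_0 * exp(-qT) = 85.4100 * 0.97701820 = 83.44712435
K * exp(-rT) = 75.3100 * 0.96464029 = 72.64706050
P = C - S*exp(-qT) + K*exp(-rT)
P = 16.7257 - 83.44712435 + 72.64706050 = 5.9256

Answer: Put price = 5.9256


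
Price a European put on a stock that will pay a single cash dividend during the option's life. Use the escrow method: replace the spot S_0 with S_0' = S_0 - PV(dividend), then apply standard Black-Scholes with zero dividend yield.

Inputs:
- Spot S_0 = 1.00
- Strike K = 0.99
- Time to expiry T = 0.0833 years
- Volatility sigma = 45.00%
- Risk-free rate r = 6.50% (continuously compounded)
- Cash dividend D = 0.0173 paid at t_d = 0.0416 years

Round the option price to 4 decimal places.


Answer: Price = 0.0519

Derivation:
PV(D) = D * exp(-r * t_d) = 0.0173 * 0.99729965 = 0.01725328
S_0' = S_0 - PV(D) = 1.0000 - 0.01725328 = 0.98274672
d1 = (ln(S_0'/K) + (r + sigma^2/2)*T) / (sigma*sqrt(T)) = 0.05000934
d2 = d1 - sigma*sqrt(T) = -0.07986849
exp(-rT) = 0.99460013
N(-d1) = 0.48005747; N(-d2) = 0.53182907
P = K * exp(-rT) * N(-d2) - S_0' * N(-d1) = 0.9900 * 0.99460013 * 0.53182907 - 0.98274672 * 0.48005747 = 0.0519


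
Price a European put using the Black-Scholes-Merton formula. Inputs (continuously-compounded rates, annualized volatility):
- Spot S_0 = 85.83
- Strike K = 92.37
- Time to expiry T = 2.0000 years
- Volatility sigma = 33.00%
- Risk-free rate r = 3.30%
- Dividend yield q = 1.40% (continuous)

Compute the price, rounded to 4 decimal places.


Answer: Price = 17.2262

Derivation:
d1 = (ln(S/K) + (r - q + 0.5*sigma^2) * T) / (sigma * sqrt(T)) = 0.15741985
d2 = d1 - sigma * sqrt(T) = -0.30927062
exp(-rT) = 0.93613086; exp(-qT) = 0.97238837
P = K * exp(-rT) * N(-d2) - S_0 * exp(-qT) * N(-d1)
N(-d1) = 0.43745698; N(-d2) = 0.62144216
P = 92.3700 * 0.93613086 * 0.62144216 - 85.8300 * 0.97238837 * 0.43745698 = 17.2262


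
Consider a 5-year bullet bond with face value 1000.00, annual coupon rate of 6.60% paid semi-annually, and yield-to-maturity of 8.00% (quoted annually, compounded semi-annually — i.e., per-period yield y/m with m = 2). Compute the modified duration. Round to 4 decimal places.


Answer: Modified duration = 4.1497

Derivation:
Coupon per period c = face * coupon_rate / m = 33.000000
Periods per year m = 2; per-period yield y/m = 0.040000
Number of cashflows N = 10
Cashflows (t years, CF_t, discount factor 1/(1+y/m)^(m*t), PV):
  t = 0.5000: CF_t = 33.000000, DF = 0.961538, PV = 31.730769
  t = 1.0000: CF_t = 33.000000, DF = 0.924556, PV = 30.510355
  t = 1.5000: CF_t = 33.000000, DF = 0.888996, PV = 29.336880
  t = 2.0000: CF_t = 33.000000, DF = 0.854804, PV = 28.208538
  t = 2.5000: CF_t = 33.000000, DF = 0.821927, PV = 27.123595
  t = 3.0000: CF_t = 33.000000, DF = 0.790315, PV = 26.080379
  t = 3.5000: CF_t = 33.000000, DF = 0.759918, PV = 25.077288
  t = 4.0000: CF_t = 33.000000, DF = 0.730690, PV = 24.112777
  t = 4.5000: CF_t = 33.000000, DF = 0.702587, PV = 23.185362
  t = 5.0000: CF_t = 1033.000000, DF = 0.675564, PV = 697.857786
Price P = sum_t PV_t = 943.223730
First compute Macaulay numerator sum_t t * PV_t:
  t * PV_t at t = 0.5000: 15.865385
  t * PV_t at t = 1.0000: 30.510355
  t * PV_t at t = 1.5000: 44.005320
  t * PV_t at t = 2.0000: 56.417077
  t * PV_t at t = 2.5000: 67.808986
  t * PV_t at t = 3.0000: 78.241138
  t * PV_t at t = 3.5000: 87.770507
  t * PV_t at t = 4.0000: 96.451107
  t * PV_t at t = 4.5000: 104.334130
  t * PV_t at t = 5.0000: 3489.288932
Macaulay duration D = 4070.692937 / 943.223730 = 4.315724
Modified duration = D / (1 + y/m) = 4.315724 / (1 + 0.040000) = 4.149734


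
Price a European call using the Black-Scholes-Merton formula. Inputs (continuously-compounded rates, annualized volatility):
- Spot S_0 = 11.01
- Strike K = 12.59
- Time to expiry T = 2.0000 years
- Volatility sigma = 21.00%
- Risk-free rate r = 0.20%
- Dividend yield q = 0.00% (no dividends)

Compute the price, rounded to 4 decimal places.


Answer: Price = 0.7552

Derivation:
d1 = (ln(S/K) + (r - q + 0.5*sigma^2) * T) / (sigma * sqrt(T)) = -0.28957335
d2 = d1 - sigma * sqrt(T) = -0.58655820
exp(-rT) = 0.99600799; exp(-qT) = 1.00000000
C = S_0 * exp(-qT) * N(d1) - K * exp(-rT) * N(d2)
N(d1) = 0.38607133; N(d2) = 0.27875023
C = 11.0100 * 1.00000000 * 0.38607133 - 12.5900 * 0.99600799 * 0.27875023 = 0.7552


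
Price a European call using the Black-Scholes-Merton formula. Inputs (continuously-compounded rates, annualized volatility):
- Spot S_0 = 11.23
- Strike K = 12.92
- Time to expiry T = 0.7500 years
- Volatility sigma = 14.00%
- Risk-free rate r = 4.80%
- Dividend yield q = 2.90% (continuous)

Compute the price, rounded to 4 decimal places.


d1 = (ln(S/K) + (r - q + 0.5*sigma^2) * T) / (sigma * sqrt(T)) = -0.97809511
d2 = d1 - sigma * sqrt(T) = -1.09933867
exp(-rT) = 0.96464029; exp(-qT) = 0.97848483
C = S_0 * exp(-qT) * N(d1) - K * exp(-rT) * N(d2)
N(d1) = 0.16401364; N(d2) = 0.13581019
C = 11.2300 * 0.97848483 * 0.16401364 - 12.9200 * 0.96464029 * 0.13581019 = 0.1096

Answer: Price = 0.1096


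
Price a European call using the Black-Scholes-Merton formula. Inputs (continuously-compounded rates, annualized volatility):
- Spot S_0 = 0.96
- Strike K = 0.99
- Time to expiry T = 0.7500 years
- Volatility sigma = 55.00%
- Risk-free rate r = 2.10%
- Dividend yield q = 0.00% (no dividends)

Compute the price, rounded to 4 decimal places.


Answer: Price = 0.1749

Derivation:
d1 = (ln(S/K) + (r - q + 0.5*sigma^2) * T) / (sigma * sqrt(T)) = 0.20661968
d2 = d1 - sigma * sqrt(T) = -0.26969429
exp(-rT) = 0.98437338; exp(-qT) = 1.00000000
C = S_0 * exp(-qT) * N(d1) - K * exp(-rT) * N(d2)
N(d1) = 0.58184656; N(d2) = 0.39369773
C = 0.9600 * 1.00000000 * 0.58184656 - 0.9900 * 0.98437338 * 0.39369773 = 0.1749


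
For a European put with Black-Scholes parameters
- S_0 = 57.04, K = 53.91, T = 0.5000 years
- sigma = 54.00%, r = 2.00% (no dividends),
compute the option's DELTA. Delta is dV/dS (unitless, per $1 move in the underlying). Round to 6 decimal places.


d1 = 0.3649110619; d2 = -0.0169266000
phi(d1) = 0.3732456210; exp(-qT) = 1.0000000000; exp(-rT) = 0.9900498337
N(-d1) = 0.3575888984
Delta = -exp(-qT) * N(-d1) = -1.0000000000 * 0.3575888984 = -0.357589

Answer: Delta = -0.357589


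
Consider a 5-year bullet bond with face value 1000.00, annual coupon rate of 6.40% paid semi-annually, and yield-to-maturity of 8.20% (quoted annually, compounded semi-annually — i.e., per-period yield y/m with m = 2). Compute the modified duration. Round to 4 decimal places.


Coupon per period c = face * coupon_rate / m = 32.000000
Periods per year m = 2; per-period yield y/m = 0.041000
Number of cashflows N = 10
Cashflows (t years, CF_t, discount factor 1/(1+y/m)^(m*t), PV):
  t = 0.5000: CF_t = 32.000000, DF = 0.960615, PV = 30.739673
  t = 1.0000: CF_t = 32.000000, DF = 0.922781, PV = 29.528985
  t = 1.5000: CF_t = 32.000000, DF = 0.886437, PV = 28.365980
  t = 2.0000: CF_t = 32.000000, DF = 0.851524, PV = 27.248780
  t = 2.5000: CF_t = 32.000000, DF = 0.817987, PV = 26.175581
  t = 3.0000: CF_t = 32.000000, DF = 0.785770, PV = 25.144650
  t = 3.5000: CF_t = 32.000000, DF = 0.754823, PV = 24.154323
  t = 4.0000: CF_t = 32.000000, DF = 0.725094, PV = 23.203000
  t = 4.5000: CF_t = 32.000000, DF = 0.696536, PV = 22.289145
  t = 5.0000: CF_t = 1032.000000, DF = 0.669103, PV = 690.513863
Price P = sum_t PV_t = 927.363981
First compute Macaulay numerator sum_t t * PV_t:
  t * PV_t at t = 0.5000: 15.369837
  t * PV_t at t = 1.0000: 29.528985
  t * PV_t at t = 1.5000: 42.548970
  t * PV_t at t = 2.0000: 54.497560
  t * PV_t at t = 2.5000: 65.438953
  t * PV_t at t = 3.0000: 75.433951
  t * PV_t at t = 3.5000: 84.540131
  t * PV_t at t = 4.0000: 92.812000
  t * PV_t at t = 4.5000: 100.301153
  t * PV_t at t = 5.0000: 3452.569316
Macaulay duration D = 4013.040856 / 927.363981 = 4.327363
Modified duration = D / (1 + y/m) = 4.327363 / (1 + 0.041000) = 4.156929

Answer: Modified duration = 4.1569


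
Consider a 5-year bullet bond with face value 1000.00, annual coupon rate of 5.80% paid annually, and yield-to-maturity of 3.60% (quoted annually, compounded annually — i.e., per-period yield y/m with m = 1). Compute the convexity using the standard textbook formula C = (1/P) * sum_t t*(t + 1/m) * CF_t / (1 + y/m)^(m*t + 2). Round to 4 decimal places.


Coupon per period c = face * coupon_rate / m = 58.000000
Periods per year m = 1; per-period yield y/m = 0.036000
Number of cashflows N = 5
Cashflows (t years, CF_t, discount factor 1/(1+y/m)^(m*t), PV):
  t = 1.0000: CF_t = 58.000000, DF = 0.965251, PV = 55.984556
  t = 2.0000: CF_t = 58.000000, DF = 0.931709, PV = 54.039147
  t = 3.0000: CF_t = 58.000000, DF = 0.899333, PV = 52.161339
  t = 4.0000: CF_t = 58.000000, DF = 0.868082, PV = 50.348782
  t = 5.0000: CF_t = 1058.000000, DF = 0.837917, PV = 886.516638
Price P = sum_t PV_t = 1099.050461
Convexity numerator sum_t t*(t + 1/m) * CF_t / (1+y/m)^(m*t + 2):
  t = 1.0000: term = 104.322677
  t = 2.0000: term = 302.092694
  t = 3.0000: term = 583.190529
  t = 4.0000: term = 938.208702
  t = 5.0000: term = 24779.277228
Convexity = (1/P) * sum = 26707.091831 / 1099.050461 = 24.300151

Answer: Convexity = 24.3002


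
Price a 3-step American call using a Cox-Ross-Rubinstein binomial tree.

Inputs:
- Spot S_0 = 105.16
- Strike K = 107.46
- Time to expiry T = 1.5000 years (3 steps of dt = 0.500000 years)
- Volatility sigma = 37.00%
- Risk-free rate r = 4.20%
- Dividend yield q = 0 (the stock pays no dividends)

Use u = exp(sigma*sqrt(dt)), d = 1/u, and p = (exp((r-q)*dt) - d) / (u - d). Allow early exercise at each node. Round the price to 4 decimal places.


dt = T/N = 0.500000
u = exp(sigma*sqrt(dt)) = 1.299045; d = 1/u = 0.769796
p = (exp((r-q)*dt) - d) / (u - d) = 0.475062
Discount per step: exp(-r*dt) = 0.979219
Stock lattice S(k, i) with i counting down-moves:
  k=0: S(0,0) = 105.1600
  k=1: S(1,0) = 136.6076; S(1,1) = 80.9518
  k=2: S(2,0) = 177.4594; S(2,1) = 105.1600; S(2,2) = 62.3164
  k=3: S(3,0) = 230.5278; S(3,1) = 136.6076; S(3,2) = 80.9518; S(3,3) = 47.9709
Terminal payoffs V(N, i) = max(S_T - K, 0):
  V(3,0) = 123.067815; V(3,1) = 29.147590; V(3,2) = 0.000000; V(3,3) = 0.000000
Backward induction: V(k, i) = exp(-r*dt) * [p * V(k+1, i) + (1-p) * V(k+1, i+1)]; then take max(V_cont, immediate exercise) for American.
  V(2,0) = exp(-r*dt) * [p*123.067815 + (1-p)*29.147590] = 72.232560; exercise = 69.999430; V(2,0) = max -> 72.232560
  V(2,1) = exp(-r*dt) * [p*29.147590 + (1-p)*0.000000] = 13.559148; exercise = 0.000000; V(2,1) = max -> 13.559148
  V(2,2) = exp(-r*dt) * [p*0.000000 + (1-p)*0.000000] = 0.000000; exercise = 0.000000; V(2,2) = max -> 0.000000
  V(1,0) = exp(-r*dt) * [p*72.232560 + (1-p)*13.559148] = 40.571620; exercise = 29.147590; V(1,0) = max -> 40.571620
  V(1,1) = exp(-r*dt) * [p*13.559148 + (1-p)*0.000000] = 6.307571; exercise = 0.000000; V(1,1) = max -> 6.307571
  V(0,0) = exp(-r*dt) * [p*40.571620 + (1-p)*6.307571] = 22.115763; exercise = 0.000000; V(0,0) = max -> 22.115763

Answer: Price = V(0,0) = 22.1158


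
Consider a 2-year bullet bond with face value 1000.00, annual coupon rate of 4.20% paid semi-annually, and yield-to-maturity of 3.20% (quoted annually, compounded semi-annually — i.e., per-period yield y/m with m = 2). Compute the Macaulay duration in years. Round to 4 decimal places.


Answer: Macaulay duration = 1.9398 years

Derivation:
Coupon per period c = face * coupon_rate / m = 21.000000
Periods per year m = 2; per-period yield y/m = 0.016000
Number of cashflows N = 4
Cashflows (t years, CF_t, discount factor 1/(1+y/m)^(m*t), PV):
  t = 0.5000: CF_t = 21.000000, DF = 0.984252, PV = 20.669291
  t = 1.0000: CF_t = 21.000000, DF = 0.968752, PV = 20.343791
  t = 1.5000: CF_t = 21.000000, DF = 0.953496, PV = 20.023416
  t = 2.0000: CF_t = 1021.000000, DF = 0.938480, PV = 958.188403
Price P = sum_t PV_t = 1019.224901
Macaulay numerator sum_t t * PV_t:
  t * PV_t at t = 0.5000: 10.334646
  t * PV_t at t = 1.0000: 20.343791
  t * PV_t at t = 1.5000: 30.035124
  t * PV_t at t = 2.0000: 1916.376806
Macaulay duration D = (sum_t t * PV_t) / P = 1977.090367 / 1019.224901 = 1.939798


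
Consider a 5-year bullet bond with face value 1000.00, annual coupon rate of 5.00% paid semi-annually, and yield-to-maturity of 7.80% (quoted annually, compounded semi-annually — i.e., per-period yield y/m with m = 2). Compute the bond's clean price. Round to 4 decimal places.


Answer: Price = 885.8801

Derivation:
Coupon per period c = face * coupon_rate / m = 25.000000
Periods per year m = 2; per-period yield y/m = 0.039000
Number of cashflows N = 10
Cashflows (t years, CF_t, discount factor 1/(1+y/m)^(m*t), PV):
  t = 0.5000: CF_t = 25.000000, DF = 0.962464, PV = 24.061598
  t = 1.0000: CF_t = 25.000000, DF = 0.926337, PV = 23.158419
  t = 1.5000: CF_t = 25.000000, DF = 0.891566, PV = 22.289143
  t = 2.0000: CF_t = 25.000000, DF = 0.858100, PV = 21.452495
  t = 2.5000: CF_t = 25.000000, DF = 0.825890, PV = 20.647253
  t = 3.0000: CF_t = 25.000000, DF = 0.794889, PV = 19.872235
  t = 3.5000: CF_t = 25.000000, DF = 0.765052, PV = 19.126309
  t = 4.0000: CF_t = 25.000000, DF = 0.736335, PV = 18.408382
  t = 4.5000: CF_t = 25.000000, DF = 0.708696, PV = 17.717404
  t = 5.0000: CF_t = 1025.000000, DF = 0.682094, PV = 699.146825
Price P = sum_t PV_t = 885.880064


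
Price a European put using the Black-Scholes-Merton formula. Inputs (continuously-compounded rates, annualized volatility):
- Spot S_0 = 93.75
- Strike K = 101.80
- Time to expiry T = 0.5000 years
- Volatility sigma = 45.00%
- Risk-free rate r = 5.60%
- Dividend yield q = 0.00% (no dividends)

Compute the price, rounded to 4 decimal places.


Answer: Price = 14.9775

Derivation:
d1 = (ln(S/K) + (r - q + 0.5*sigma^2) * T) / (sigma * sqrt(T)) = -0.01179592
d2 = d1 - sigma * sqrt(T) = -0.32999397
exp(-rT) = 0.97238837; exp(-qT) = 1.00000000
P = K * exp(-rT) * N(-d2) - S_0 * exp(-qT) * N(-d1)
N(-d1) = 0.50470578; N(-d2) = 0.62929774
P = 101.8000 * 0.97238837 * 0.62929774 - 93.7500 * 1.00000000 * 0.50470578 = 14.9775


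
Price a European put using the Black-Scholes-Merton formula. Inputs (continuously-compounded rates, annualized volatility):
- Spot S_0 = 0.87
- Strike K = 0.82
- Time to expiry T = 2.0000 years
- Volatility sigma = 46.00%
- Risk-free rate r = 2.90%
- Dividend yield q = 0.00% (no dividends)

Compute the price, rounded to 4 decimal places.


Answer: Price = 0.1648

Derivation:
d1 = (ln(S/K) + (r - q + 0.5*sigma^2) * T) / (sigma * sqrt(T)) = 0.50541052
d2 = d1 - sigma * sqrt(T) = -0.14512772
exp(-rT) = 0.94364995; exp(-qT) = 1.00000000
P = K * exp(-rT) * N(-d2) - S_0 * exp(-qT) * N(-d1)
N(-d1) = 0.30663526; N(-d2) = 0.55769498
P = 0.8200 * 0.94364995 * 0.55769498 - 0.8700 * 1.00000000 * 0.30663526 = 0.1648


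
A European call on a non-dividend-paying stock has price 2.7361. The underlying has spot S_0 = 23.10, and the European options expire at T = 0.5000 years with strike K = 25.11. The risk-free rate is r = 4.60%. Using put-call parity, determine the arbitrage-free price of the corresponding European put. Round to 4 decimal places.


Answer: Put price = 4.1752

Derivation:
Put-call parity: C - P = S_0 * exp(-qT) - K * exp(-rT).
S_0 * exp(-qT) = 23.1000 * 1.00000000 = 23.10000000
K * exp(-rT) = 25.1100 * 0.97726248 = 24.53906097
P = C - S*exp(-qT) + K*exp(-rT)
P = 2.7361 - 23.10000000 + 24.53906097 = 4.1752


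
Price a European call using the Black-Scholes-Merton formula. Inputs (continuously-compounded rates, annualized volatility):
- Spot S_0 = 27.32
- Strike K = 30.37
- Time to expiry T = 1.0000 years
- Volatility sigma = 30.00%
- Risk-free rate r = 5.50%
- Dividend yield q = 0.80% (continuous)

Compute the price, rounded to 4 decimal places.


Answer: Price = 2.5716

Derivation:
d1 = (ln(S/K) + (r - q + 0.5*sigma^2) * T) / (sigma * sqrt(T)) = -0.04612081
d2 = d1 - sigma * sqrt(T) = -0.34612081
exp(-rT) = 0.94648515; exp(-qT) = 0.99203191
C = S_0 * exp(-qT) * N(d1) - K * exp(-rT) * N(d2)
N(d1) = 0.48160698; N(d2) = 0.36462596
C = 27.3200 * 0.99203191 * 0.48160698 - 30.3700 * 0.94648515 * 0.36462596 = 2.5716


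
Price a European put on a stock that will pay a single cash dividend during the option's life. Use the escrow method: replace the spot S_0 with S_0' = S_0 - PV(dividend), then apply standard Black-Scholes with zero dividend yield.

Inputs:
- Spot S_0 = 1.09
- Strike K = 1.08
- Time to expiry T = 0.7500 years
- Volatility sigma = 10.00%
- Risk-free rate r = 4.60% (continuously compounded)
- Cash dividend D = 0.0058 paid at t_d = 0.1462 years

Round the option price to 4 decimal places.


Answer: Price = 0.0199

Derivation:
PV(D) = D * exp(-r * t_d) = 0.0058 * 0.99329736 = 0.00576112
S_0' = S_0 - PV(D) = 1.0900 - 0.00576112 = 1.08423888
d1 = (ln(S_0'/K) + (r + sigma^2/2)*T) / (sigma*sqrt(T)) = 0.48690491
d2 = d1 - sigma*sqrt(T) = 0.40030237
exp(-rT) = 0.96608834
N(-d1) = 0.31316286; N(-d2) = 0.34446691
P = K * exp(-rT) * N(-d2) - S_0' * N(-d1) = 1.0800 * 0.96608834 * 0.34446691 - 1.08423888 * 0.31316286 = 0.0199


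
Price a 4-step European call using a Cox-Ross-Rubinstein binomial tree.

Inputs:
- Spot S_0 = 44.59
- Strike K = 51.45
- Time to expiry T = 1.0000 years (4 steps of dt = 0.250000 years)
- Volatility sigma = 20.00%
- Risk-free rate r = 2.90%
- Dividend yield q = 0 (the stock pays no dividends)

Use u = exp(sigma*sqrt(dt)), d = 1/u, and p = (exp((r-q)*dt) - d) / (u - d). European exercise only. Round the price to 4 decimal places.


dt = T/N = 0.250000
u = exp(sigma*sqrt(dt)) = 1.105171; d = 1/u = 0.904837
p = (exp((r-q)*dt) - d) / (u - d) = 0.511342
Discount per step: exp(-r*dt) = 0.992776
Stock lattice S(k, i) with i counting down-moves:
  k=0: S(0,0) = 44.5900
  k=1: S(1,0) = 49.2796; S(1,1) = 40.3467
  k=2: S(2,0) = 54.4623; S(2,1) = 44.5900; S(2,2) = 36.5072
  k=3: S(3,0) = 60.1902; S(3,1) = 49.2796; S(3,2) = 40.3467; S(3,3) = 33.0331
  k=4: S(4,0) = 66.5205; S(4,1) = 54.4623; S(4,2) = 44.5900; S(4,3) = 36.5072; S(4,4) = 29.8896
Terminal payoffs V(N, i) = max(S_T - K, 0):
  V(4,0) = 15.070463; V(4,1) = 3.012349; V(4,2) = 0.000000; V(4,3) = 0.000000; V(4,4) = 0.000000
Backward induction: V(k, i) = exp(-r*dt) * [p * V(k+1, i) + (1-p) * V(k+1, i+1)].
  V(3,0) = exp(-r*dt) * [p*15.070463 + (1-p)*3.012349] = 9.111868
  V(3,1) = exp(-r*dt) * [p*3.012349 + (1-p)*0.000000] = 1.529213
  V(3,2) = exp(-r*dt) * [p*0.000000 + (1-p)*0.000000] = 0.000000
  V(3,3) = exp(-r*dt) * [p*0.000000 + (1-p)*0.000000] = 0.000000
  V(2,0) = exp(-r*dt) * [p*9.111868 + (1-p)*1.529213] = 5.367487
  V(2,1) = exp(-r*dt) * [p*1.529213 + (1-p)*0.000000] = 0.776302
  V(2,2) = exp(-r*dt) * [p*0.000000 + (1-p)*0.000000] = 0.000000
  V(1,0) = exp(-r*dt) * [p*5.367487 + (1-p)*0.776302] = 3.101401
  V(1,1) = exp(-r*dt) * [p*0.776302 + (1-p)*0.000000] = 0.394088
  V(0,0) = exp(-r*dt) * [p*3.101401 + (1-p)*0.394088] = 1.765604

Answer: Price = V(0,0) = 1.7656


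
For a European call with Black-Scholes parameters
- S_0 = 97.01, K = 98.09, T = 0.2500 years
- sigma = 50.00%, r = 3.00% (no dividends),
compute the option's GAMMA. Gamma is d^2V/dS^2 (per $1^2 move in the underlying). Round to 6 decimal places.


Answer: Gamma = 0.016349

Derivation:
d1 = 0.1107145656; d2 = -0.1392854344
phi(d1) = 0.3965046974; exp(-qT) = 1.0000000000; exp(-rT) = 0.9925280548
Gamma = exp(-qT) * phi(d1) / (S * sigma * sqrt(T)) = 1.0000000000 * 0.3965046974 / (97.0100 * 0.5000 * 0.5000000000) = 0.016349


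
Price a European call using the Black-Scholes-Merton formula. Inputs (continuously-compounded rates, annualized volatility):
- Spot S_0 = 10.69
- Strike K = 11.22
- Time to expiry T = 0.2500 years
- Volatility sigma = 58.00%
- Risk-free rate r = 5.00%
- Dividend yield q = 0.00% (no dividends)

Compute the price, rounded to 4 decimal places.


Answer: Price = 1.0692

Derivation:
d1 = (ln(S/K) + (r - q + 0.5*sigma^2) * T) / (sigma * sqrt(T)) = 0.02124422
d2 = d1 - sigma * sqrt(T) = -0.26875578
exp(-rT) = 0.98757780; exp(-qT) = 1.00000000
C = S_0 * exp(-qT) * N(d1) - K * exp(-rT) * N(d2)
N(d1) = 0.50847458; N(d2) = 0.39405881
C = 10.6900 * 1.00000000 * 0.50847458 - 11.2200 * 0.98757780 * 0.39405881 = 1.0692


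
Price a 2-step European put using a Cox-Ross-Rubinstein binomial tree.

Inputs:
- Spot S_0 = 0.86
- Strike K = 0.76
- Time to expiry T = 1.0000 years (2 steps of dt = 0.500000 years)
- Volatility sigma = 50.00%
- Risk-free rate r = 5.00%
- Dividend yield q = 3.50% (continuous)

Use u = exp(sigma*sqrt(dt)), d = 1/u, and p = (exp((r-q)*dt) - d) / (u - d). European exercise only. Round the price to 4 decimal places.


Answer: Price = V(0,0) = 0.1064

Derivation:
dt = T/N = 0.500000
u = exp(sigma*sqrt(dt)) = 1.424119; d = 1/u = 0.702189
p = (exp((r-q)*dt) - d) / (u - d) = 0.422949
Discount per step: exp(-r*dt) = 0.975310
Stock lattice S(k, i) with i counting down-moves:
  k=0: S(0,0) = 0.8600
  k=1: S(1,0) = 1.2247; S(1,1) = 0.6039
  k=2: S(2,0) = 1.7442; S(2,1) = 0.8600; S(2,2) = 0.4240
Terminal payoffs V(N, i) = max(K - S_T, 0):
  V(2,0) = 0.000000; V(2,1) = 0.000000; V(2,2) = 0.335961
Backward induction: V(k, i) = exp(-r*dt) * [p * V(k+1, i) + (1-p) * V(k+1, i+1)].
  V(1,0) = exp(-r*dt) * [p*0.000000 + (1-p)*0.000000] = 0.000000
  V(1,1) = exp(-r*dt) * [p*0.000000 + (1-p)*0.335961] = 0.189080
  V(0,0) = exp(-r*dt) * [p*0.000000 + (1-p)*0.189080] = 0.106415


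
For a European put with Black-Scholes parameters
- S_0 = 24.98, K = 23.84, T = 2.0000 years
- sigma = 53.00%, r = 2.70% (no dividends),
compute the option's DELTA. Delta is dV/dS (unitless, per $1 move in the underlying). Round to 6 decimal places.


d1 = 0.5091311080; d2 = -0.2404020801
phi(d1) = 0.3504470073; exp(-qT) = 1.0000000000; exp(-rT) = 0.9474321065
N(-d1) = 0.3053301641
Delta = -exp(-qT) * N(-d1) = -1.0000000000 * 0.3053301641 = -0.305330

Answer: Delta = -0.305330


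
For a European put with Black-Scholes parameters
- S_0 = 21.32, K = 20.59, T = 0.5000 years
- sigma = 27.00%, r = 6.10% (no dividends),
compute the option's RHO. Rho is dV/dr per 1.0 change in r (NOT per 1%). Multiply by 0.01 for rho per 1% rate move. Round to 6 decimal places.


d1 = 0.4376995075; d2 = 0.2467806765
phi(d1) = 0.3625006678; exp(-qT) = 1.0000000000; exp(-rT) = 0.9699604321
N(-d2) = 0.4025389830
Rho = -K*T*exp(-rT)*N(-d2) = -20.5900 * 0.5000 * 0.9699604321 * 0.4025389830 = -4.019651

Answer: Rho = -4.019651


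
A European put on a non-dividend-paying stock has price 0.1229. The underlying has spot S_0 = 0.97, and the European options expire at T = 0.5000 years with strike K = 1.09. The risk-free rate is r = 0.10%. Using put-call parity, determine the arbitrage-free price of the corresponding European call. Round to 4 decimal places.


Put-call parity: C - P = S_0 * exp(-qT) - K * exp(-rT).
S_0 * exp(-qT) = 0.9700 * 1.00000000 = 0.97000000
K * exp(-rT) = 1.0900 * 0.99950012 = 1.08945514
C = P + S*exp(-qT) - K*exp(-rT)
C = 0.1229 + 0.97000000 - 1.08945514 = 0.0034

Answer: Call price = 0.0034


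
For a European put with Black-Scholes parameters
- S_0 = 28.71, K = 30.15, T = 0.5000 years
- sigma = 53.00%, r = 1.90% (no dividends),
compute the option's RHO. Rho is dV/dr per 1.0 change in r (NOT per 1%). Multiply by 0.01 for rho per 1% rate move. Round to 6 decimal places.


d1 = 0.0821459849; d2 = -0.2926206092
phi(d1) = 0.3975985247; exp(-qT) = 1.0000000000; exp(-rT) = 0.9905449824
N(-d2) = 0.6150939204
Rho = -K*T*exp(-rT)*N(-d2) = -30.1500 * 0.5000 * 0.9905449824 * 0.6150939204 = -9.184869

Answer: Rho = -9.184869


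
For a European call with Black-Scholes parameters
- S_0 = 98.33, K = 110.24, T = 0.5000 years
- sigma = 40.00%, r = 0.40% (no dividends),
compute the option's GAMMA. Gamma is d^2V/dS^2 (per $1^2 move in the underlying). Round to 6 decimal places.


Answer: Gamma = 0.013883

Derivation:
d1 = -0.2557274248; d2 = -0.5385701372
phi(d1) = 0.3861085270; exp(-qT) = 1.0000000000; exp(-rT) = 0.9980019987
Gamma = exp(-qT) * phi(d1) / (S * sigma * sqrt(T)) = 1.0000000000 * 0.3861085270 / (98.3300 * 0.4000 * 0.7071067812) = 0.013883


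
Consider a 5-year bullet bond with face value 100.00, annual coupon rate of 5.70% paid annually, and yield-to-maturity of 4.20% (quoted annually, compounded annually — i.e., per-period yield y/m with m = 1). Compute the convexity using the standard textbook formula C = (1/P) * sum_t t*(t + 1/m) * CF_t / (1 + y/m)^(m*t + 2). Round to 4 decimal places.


Coupon per period c = face * coupon_rate / m = 5.700000
Periods per year m = 1; per-period yield y/m = 0.042000
Number of cashflows N = 5
Cashflows (t years, CF_t, discount factor 1/(1+y/m)^(m*t), PV):
  t = 1.0000: CF_t = 5.700000, DF = 0.959693, PV = 5.470250
  t = 2.0000: CF_t = 5.700000, DF = 0.921010, PV = 5.249760
  t = 3.0000: CF_t = 5.700000, DF = 0.883887, PV = 5.038157
  t = 4.0000: CF_t = 5.700000, DF = 0.848260, PV = 4.835084
  t = 5.0000: CF_t = 105.700000, DF = 0.814069, PV = 86.047131
Price P = sum_t PV_t = 106.640380
Convexity numerator sum_t t*(t + 1/m) * CF_t / (1+y/m)^(m*t + 2):
  t = 1.0000: term = 10.076314
  t = 2.0000: term = 29.010501
  t = 3.0000: term = 55.682344
  t = 4.0000: term = 89.063250
  t = 5.0000: term = 2377.509217
Convexity = (1/P) * sum = 2561.341626 / 106.640380 = 24.018497

Answer: Convexity = 24.0185


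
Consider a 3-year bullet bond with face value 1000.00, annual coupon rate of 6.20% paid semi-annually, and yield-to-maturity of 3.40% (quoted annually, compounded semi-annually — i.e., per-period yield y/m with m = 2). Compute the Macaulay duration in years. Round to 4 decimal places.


Answer: Macaulay duration = 2.7928 years

Derivation:
Coupon per period c = face * coupon_rate / m = 31.000000
Periods per year m = 2; per-period yield y/m = 0.017000
Number of cashflows N = 6
Cashflows (t years, CF_t, discount factor 1/(1+y/m)^(m*t), PV):
  t = 0.5000: CF_t = 31.000000, DF = 0.983284, PV = 30.481809
  t = 1.0000: CF_t = 31.000000, DF = 0.966848, PV = 29.972280
  t = 1.5000: CF_t = 31.000000, DF = 0.950686, PV = 29.471269
  t = 2.0000: CF_t = 31.000000, DF = 0.934795, PV = 28.978632
  t = 2.5000: CF_t = 31.000000, DF = 0.919169, PV = 28.494230
  t = 3.0000: CF_t = 1031.000000, DF = 0.903804, PV = 931.821974
Price P = sum_t PV_t = 1079.220195
Macaulay numerator sum_t t * PV_t:
  t * PV_t at t = 0.5000: 15.240905
  t * PV_t at t = 1.0000: 29.972280
  t * PV_t at t = 1.5000: 44.206903
  t * PV_t at t = 2.0000: 57.957264
  t * PV_t at t = 2.5000: 71.235576
  t * PV_t at t = 3.0000: 2795.465923
Macaulay duration D = (sum_t t * PV_t) / P = 3014.078851 / 1079.220195 = 2.792830


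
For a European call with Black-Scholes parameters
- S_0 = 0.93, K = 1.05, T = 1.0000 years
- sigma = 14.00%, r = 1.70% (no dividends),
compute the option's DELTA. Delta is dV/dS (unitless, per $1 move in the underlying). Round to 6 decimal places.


Answer: Delta = 0.249700

Derivation:
d1 = -0.6754346929; d2 = -0.8154346929
phi(d1) = 0.3175739592; exp(-qT) = 1.0000000000; exp(-rT) = 0.9831436846
N(d1) = 0.2496998151
Delta = exp(-qT) * N(d1) = 1.0000000000 * 0.2496998151 = 0.249700


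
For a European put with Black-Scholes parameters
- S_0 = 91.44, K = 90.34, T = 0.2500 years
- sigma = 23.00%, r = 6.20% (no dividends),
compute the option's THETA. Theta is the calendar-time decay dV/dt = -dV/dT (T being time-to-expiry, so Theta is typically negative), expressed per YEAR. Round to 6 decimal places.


Answer: Theta = -5.668873

Derivation:
d1 = 0.2975233849; d2 = 0.1825233849
phi(d1) = 0.3816701155; exp(-qT) = 1.0000000000; exp(-rT) = 0.9846195068
Theta = -S*exp(-qT)*phi(d1)*sigma/(2*sqrt(T)) + r*K*exp(-rT)*N(-d2) - q*S*exp(-qT)*N(-d1)
N(-d1) = 0.3830334787; N(-d2) = 0.4275860021; sqrt(T) = 0.5000000000
Term 1 = -91.4400 * 1.0000000000 * 0.3816701155 * 0.2300 / (2 * 0.5000000000) = -8.0269805331
Term 2 = 0.0620 * 90.3400 * 0.9846195068 * 0.4275860021 = 2.3581079939
Term 3 = 0 (no dividend yield, q = 0)
Theta = -8.0269805331 + (2.3581079939) + (0.0000000000) = -5.668873


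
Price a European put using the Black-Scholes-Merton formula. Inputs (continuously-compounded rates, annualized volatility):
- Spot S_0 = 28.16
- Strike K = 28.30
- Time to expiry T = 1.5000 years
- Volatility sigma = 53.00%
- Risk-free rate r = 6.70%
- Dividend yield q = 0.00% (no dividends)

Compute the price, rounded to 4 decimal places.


Answer: Price = 5.6282

Derivation:
d1 = (ln(S/K) + (r - q + 0.5*sigma^2) * T) / (sigma * sqrt(T)) = 0.47174357
d2 = d1 - sigma * sqrt(T) = -0.17737121
exp(-rT) = 0.90438511; exp(-qT) = 1.00000000
P = K * exp(-rT) * N(-d2) - S_0 * exp(-qT) * N(-d1)
N(-d1) = 0.31855492; N(-d2) = 0.57039159
P = 28.3000 * 0.90438511 * 0.57039159 - 28.1600 * 1.00000000 * 0.31855492 = 5.6282


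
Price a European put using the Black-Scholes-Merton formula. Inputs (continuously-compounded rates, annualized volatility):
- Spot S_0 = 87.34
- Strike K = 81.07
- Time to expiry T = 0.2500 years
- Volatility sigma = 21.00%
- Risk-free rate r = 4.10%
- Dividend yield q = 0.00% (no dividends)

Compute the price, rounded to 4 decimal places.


d1 = (ln(S/K) + (r - q + 0.5*sigma^2) * T) / (sigma * sqrt(T)) = 0.85960066
d2 = d1 - sigma * sqrt(T) = 0.75460066
exp(-rT) = 0.98980235; exp(-qT) = 1.00000000
P = K * exp(-rT) * N(-d2) - S_0 * exp(-qT) * N(-d1)
N(-d1) = 0.19500461; N(-d2) = 0.22524431
P = 81.0700 * 0.98980235 * 0.22524431 - 87.3400 * 1.00000000 * 0.19500461 = 1.0426

Answer: Price = 1.0426


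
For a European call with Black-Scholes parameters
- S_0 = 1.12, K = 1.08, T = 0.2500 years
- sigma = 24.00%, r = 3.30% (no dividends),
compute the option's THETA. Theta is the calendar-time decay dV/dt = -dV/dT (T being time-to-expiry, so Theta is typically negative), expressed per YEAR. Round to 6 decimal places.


Answer: Theta = -0.119690

Derivation:
d1 = 0.4318137014; d2 = 0.3118137014
phi(d1) = 0.3634294560; exp(-qT) = 1.0000000000; exp(-rT) = 0.9917839379
Theta = -S*exp(-qT)*phi(d1)*sigma/(2*sqrt(T)) - r*K*exp(-rT)*N(d2) + q*S*exp(-qT)*N(d1)
N(d1) = 0.6670615898; N(d2) = 0.6224089447; sqrt(T) = 0.5000000000
Term 1 = -1.1200 * 1.0000000000 * 0.3634294560 * 0.2400 / (2 * 0.5000000000) = -0.0976898378
Term 2 = -0.0330 * 1.0800 * 0.9917839379 * 0.6224089447 = -0.0220004007
Term 3 = 0 (no dividend yield, q = 0)
Theta = -0.0976898378 + (-0.0220004007) + (0.0000000000) = -0.119690


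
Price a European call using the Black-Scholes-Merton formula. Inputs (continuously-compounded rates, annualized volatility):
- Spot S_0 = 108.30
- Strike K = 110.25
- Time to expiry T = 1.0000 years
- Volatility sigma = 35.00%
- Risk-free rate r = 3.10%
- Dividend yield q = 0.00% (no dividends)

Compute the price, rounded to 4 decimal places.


Answer: Price = 15.6649

Derivation:
d1 = (ln(S/K) + (r - q + 0.5*sigma^2) * T) / (sigma * sqrt(T)) = 0.21258468
d2 = d1 - sigma * sqrt(T) = -0.13741532
exp(-rT) = 0.96947557; exp(-qT) = 1.00000000
C = S_0 * exp(-qT) * N(d1) - K * exp(-rT) * N(d2)
N(d1) = 0.58417454; N(d2) = 0.44535126
C = 108.3000 * 1.00000000 * 0.58417454 - 110.2500 * 0.96947557 * 0.44535126 = 15.6649


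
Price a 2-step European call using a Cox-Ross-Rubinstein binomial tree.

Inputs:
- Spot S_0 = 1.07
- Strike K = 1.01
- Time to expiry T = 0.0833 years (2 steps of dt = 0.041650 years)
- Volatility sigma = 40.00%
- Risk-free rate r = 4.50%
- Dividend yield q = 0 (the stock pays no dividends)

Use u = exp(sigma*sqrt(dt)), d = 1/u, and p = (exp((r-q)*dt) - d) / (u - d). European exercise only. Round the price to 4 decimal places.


Answer: Price = V(0,0) = 0.0899

Derivation:
dt = T/N = 0.041650
u = exp(sigma*sqrt(dt)) = 1.085058; d = 1/u = 0.921610
p = (exp((r-q)*dt) - d) / (u - d) = 0.491081
Discount per step: exp(-r*dt) = 0.998128
Stock lattice S(k, i) with i counting down-moves:
  k=0: S(0,0) = 1.0700
  k=1: S(1,0) = 1.1610; S(1,1) = 0.9861
  k=2: S(2,0) = 1.2598; S(2,1) = 1.0700; S(2,2) = 0.9088
Terminal payoffs V(N, i) = max(S_T - K, 0):
  V(2,0) = 0.249765; V(2,1) = 0.060000; V(2,2) = 0.000000
Backward induction: V(k, i) = exp(-r*dt) * [p * V(k+1, i) + (1-p) * V(k+1, i+1)].
  V(1,0) = exp(-r*dt) * [p*0.249765 + (1-p)*0.060000] = 0.152903
  V(1,1) = exp(-r*dt) * [p*0.060000 + (1-p)*0.000000] = 0.029410
  V(0,0) = exp(-r*dt) * [p*0.152903 + (1-p)*0.029410] = 0.089886


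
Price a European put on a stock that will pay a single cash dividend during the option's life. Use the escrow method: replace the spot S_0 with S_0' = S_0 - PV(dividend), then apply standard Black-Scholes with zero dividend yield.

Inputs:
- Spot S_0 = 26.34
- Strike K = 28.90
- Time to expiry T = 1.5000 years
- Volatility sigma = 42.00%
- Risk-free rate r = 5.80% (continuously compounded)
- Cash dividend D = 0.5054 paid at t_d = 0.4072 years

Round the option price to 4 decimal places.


Answer: Price = 5.6404

Derivation:
PV(D) = D * exp(-r * t_d) = 0.5054 * 0.97665911 = 0.49360352
S_0' = S_0 - PV(D) = 26.3400 - 0.49360352 = 25.84639648
d1 = (ln(S_0'/K) + (r + sigma^2/2)*T) / (sigma*sqrt(T)) = 0.20923618
d2 = d1 - sigma*sqrt(T) = -0.30515666
exp(-rT) = 0.91667710
N(-d1) = 0.41713193; N(-d2) = 0.61987658
P = K * exp(-rT) * N(-d2) - S_0' * N(-d1) = 28.9000 * 0.91667710 * 0.61987658 - 25.84639648 * 0.41713193 = 5.6404


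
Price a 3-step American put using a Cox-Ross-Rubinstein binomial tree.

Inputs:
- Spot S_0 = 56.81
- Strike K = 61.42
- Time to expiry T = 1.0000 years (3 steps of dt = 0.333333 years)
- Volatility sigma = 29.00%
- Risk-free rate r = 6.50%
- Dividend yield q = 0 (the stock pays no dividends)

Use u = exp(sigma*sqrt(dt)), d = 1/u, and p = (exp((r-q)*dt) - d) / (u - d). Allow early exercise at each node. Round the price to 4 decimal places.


Answer: Price = V(0,0) = 7.7249

Derivation:
dt = T/N = 0.333333
u = exp(sigma*sqrt(dt)) = 1.182264; d = 1/u = 0.845834
p = (exp((r-q)*dt) - d) / (u - d) = 0.523344
Discount per step: exp(-r*dt) = 0.978566
Stock lattice S(k, i) with i counting down-moves:
  k=0: S(0,0) = 56.8100
  k=1: S(1,0) = 67.1644; S(1,1) = 48.0519
  k=2: S(2,0) = 79.4061; S(2,1) = 56.8100; S(2,2) = 40.6439
  k=3: S(3,0) = 93.8790; S(3,1) = 67.1644; S(3,2) = 48.0519; S(3,3) = 34.3780
Terminal payoffs V(N, i) = max(K - S_T, 0):
  V(3,0) = 0.000000; V(3,1) = 0.000000; V(3,2) = 13.368143; V(3,3) = 27.041972
Backward induction: V(k, i) = exp(-r*dt) * [p * V(k+1, i) + (1-p) * V(k+1, i+1)]; then take max(V_cont, immediate exercise) for American.
  V(2,0) = exp(-r*dt) * [p*0.000000 + (1-p)*0.000000] = 0.000000; exercise = 0.000000; V(2,0) = max -> 0.000000
  V(2,1) = exp(-r*dt) * [p*0.000000 + (1-p)*13.368143] = 6.235429; exercise = 4.610000; V(2,1) = max -> 6.235429
  V(2,2) = exp(-r*dt) * [p*13.368143 + (1-p)*27.041972] = 19.459628; exercise = 20.776082; V(2,2) = max -> 20.776082
  V(1,0) = exp(-r*dt) * [p*0.000000 + (1-p)*6.235429] = 2.908450; exercise = 0.000000; V(1,0) = max -> 2.908450
  V(1,1) = exp(-r*dt) * [p*6.235429 + (1-p)*20.776082] = 12.884115; exercise = 13.368143; V(1,1) = max -> 13.368143
  V(0,0) = exp(-r*dt) * [p*2.908450 + (1-p)*13.368143] = 7.724925; exercise = 4.610000; V(0,0) = max -> 7.724925


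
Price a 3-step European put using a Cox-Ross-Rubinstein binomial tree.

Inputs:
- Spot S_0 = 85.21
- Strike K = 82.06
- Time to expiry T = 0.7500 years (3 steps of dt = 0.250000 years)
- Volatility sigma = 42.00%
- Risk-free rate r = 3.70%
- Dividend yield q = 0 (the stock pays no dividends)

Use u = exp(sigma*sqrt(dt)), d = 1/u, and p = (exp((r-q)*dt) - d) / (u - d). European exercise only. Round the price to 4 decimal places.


dt = T/N = 0.250000
u = exp(sigma*sqrt(dt)) = 1.233678; d = 1/u = 0.810584
p = (exp((r-q)*dt) - d) / (u - d) = 0.469656
Discount per step: exp(-r*dt) = 0.990793
Stock lattice S(k, i) with i counting down-moves:
  k=0: S(0,0) = 85.2100
  k=1: S(1,0) = 105.1217; S(1,1) = 69.0699
  k=2: S(2,0) = 129.6863; S(2,1) = 85.2100; S(2,2) = 55.9870
  k=3: S(3,0) = 159.9912; S(3,1) = 105.1217; S(3,2) = 69.0699; S(3,3) = 45.3821
Terminal payoffs V(N, i) = max(K - S_T, 0):
  V(3,0) = 0.000000; V(3,1) = 0.000000; V(3,2) = 12.990116; V(3,3) = 36.677853
Backward induction: V(k, i) = exp(-r*dt) * [p * V(k+1, i) + (1-p) * V(k+1, i+1)].
  V(2,0) = exp(-r*dt) * [p*0.000000 + (1-p)*0.000000] = 0.000000
  V(2,1) = exp(-r*dt) * [p*0.000000 + (1-p)*12.990116] = 6.825795
  V(2,2) = exp(-r*dt) * [p*12.990116 + (1-p)*36.677853] = 25.317485
  V(1,0) = exp(-r*dt) * [p*0.000000 + (1-p)*6.825795] = 3.586687
  V(1,1) = exp(-r*dt) * [p*6.825795 + (1-p)*25.317485] = 16.479603
  V(0,0) = exp(-r*dt) * [p*3.586687 + (1-p)*16.479603] = 10.328383

Answer: Price = V(0,0) = 10.3284


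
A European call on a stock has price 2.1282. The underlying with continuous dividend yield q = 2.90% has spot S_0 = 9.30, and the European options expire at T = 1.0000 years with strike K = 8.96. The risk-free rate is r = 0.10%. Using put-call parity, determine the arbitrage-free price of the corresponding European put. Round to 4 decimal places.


Answer: Put price = 2.0451

Derivation:
Put-call parity: C - P = S_0 * exp(-qT) - K * exp(-rT).
S_0 * exp(-qT) = 9.3000 * 0.97141646 = 9.03417312
K * exp(-rT) = 8.9600 * 0.99900050 = 8.95104448
P = C - S*exp(-qT) + K*exp(-rT)
P = 2.1282 - 9.03417312 + 8.95104448 = 2.0451


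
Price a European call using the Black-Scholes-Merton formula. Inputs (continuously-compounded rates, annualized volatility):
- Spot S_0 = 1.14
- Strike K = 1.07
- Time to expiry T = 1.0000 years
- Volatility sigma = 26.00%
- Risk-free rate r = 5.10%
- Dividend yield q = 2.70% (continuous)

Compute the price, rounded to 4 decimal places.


Answer: Price = 0.1625

Derivation:
d1 = (ln(S/K) + (r - q + 0.5*sigma^2) * T) / (sigma * sqrt(T)) = 0.46603698
d2 = d1 - sigma * sqrt(T) = 0.20603698
exp(-rT) = 0.95027867; exp(-qT) = 0.97336124
C = S_0 * exp(-qT) * N(d1) - K * exp(-rT) * N(d2)
N(d1) = 0.67940548; N(d2) = 0.58161899
C = 1.1400 * 0.97336124 * 0.67940548 - 1.0700 * 0.95027867 * 0.58161899 = 0.1625


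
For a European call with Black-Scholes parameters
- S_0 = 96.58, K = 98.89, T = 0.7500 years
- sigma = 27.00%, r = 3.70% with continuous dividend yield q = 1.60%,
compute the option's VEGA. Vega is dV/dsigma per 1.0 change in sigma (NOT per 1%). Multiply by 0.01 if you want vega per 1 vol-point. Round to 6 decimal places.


Answer: Vega = 32.855928

Derivation:
d1 = 0.0831857351; d2 = -0.1506411239
phi(d1) = 0.3975643519; exp(-qT) = 0.9880717129; exp(-rT) = 0.9726314943
Vega = S * exp(-qT) * phi(d1) * sqrt(T) = 96.5800 * 0.9880717129 * 0.3975643519 * 0.8660254038 = 32.855928


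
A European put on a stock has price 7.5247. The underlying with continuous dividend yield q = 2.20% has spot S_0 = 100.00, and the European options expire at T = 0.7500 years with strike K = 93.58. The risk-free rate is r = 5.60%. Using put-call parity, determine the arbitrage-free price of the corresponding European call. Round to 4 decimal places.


Answer: Call price = 16.1572

Derivation:
Put-call parity: C - P = S_0 * exp(-qT) - K * exp(-rT).
S_0 * exp(-qT) = 100.0000 * 0.98363538 = 98.36353794
K * exp(-rT) = 93.5800 * 0.95886978 = 89.73103407
C = P + S*exp(-qT) - K*exp(-rT)
C = 7.5247 + 98.36353794 - 89.73103407 = 16.1572
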